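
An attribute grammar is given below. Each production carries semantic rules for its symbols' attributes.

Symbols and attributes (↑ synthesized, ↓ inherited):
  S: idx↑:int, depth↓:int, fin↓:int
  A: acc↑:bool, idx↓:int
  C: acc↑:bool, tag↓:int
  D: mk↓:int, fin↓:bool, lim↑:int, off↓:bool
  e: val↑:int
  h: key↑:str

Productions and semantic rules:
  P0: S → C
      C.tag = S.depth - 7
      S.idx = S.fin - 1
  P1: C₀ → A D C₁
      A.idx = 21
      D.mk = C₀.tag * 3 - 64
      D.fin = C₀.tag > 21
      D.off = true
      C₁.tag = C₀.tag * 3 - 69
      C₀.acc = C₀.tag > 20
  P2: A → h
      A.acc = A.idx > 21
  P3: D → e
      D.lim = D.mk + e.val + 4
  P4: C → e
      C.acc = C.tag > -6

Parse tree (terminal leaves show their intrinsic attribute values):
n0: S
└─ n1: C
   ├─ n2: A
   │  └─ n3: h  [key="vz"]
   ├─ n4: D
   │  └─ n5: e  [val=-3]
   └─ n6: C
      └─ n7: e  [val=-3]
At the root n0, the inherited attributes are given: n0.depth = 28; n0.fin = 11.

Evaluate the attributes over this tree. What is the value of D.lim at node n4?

1. n0.depth = 28  [given at root]
2. n0.fin = 11  [given at root]
3. n1.tag = 21  [S.depth - 7]
4. n2.idx = 21  [21]
5. n3.key = "vz"  [terminal]
6. n2.acc = false  [A.idx > 21]
7. n4.mk = -1  [C₀.tag * 3 - 64]
8. n4.fin = false  [C₀.tag > 21]
9. n4.off = true  [true]
10. n5.val = -3  [terminal]
11. n4.lim = 0  [D.mk + e.val + 4]
12. n6.tag = -6  [C₀.tag * 3 - 69]
13. n7.val = -3  [terminal]
14. n6.acc = false  [C.tag > -6]
15. n1.acc = true  [C₀.tag > 20]
16. n0.idx = 10  [S.fin - 1]

0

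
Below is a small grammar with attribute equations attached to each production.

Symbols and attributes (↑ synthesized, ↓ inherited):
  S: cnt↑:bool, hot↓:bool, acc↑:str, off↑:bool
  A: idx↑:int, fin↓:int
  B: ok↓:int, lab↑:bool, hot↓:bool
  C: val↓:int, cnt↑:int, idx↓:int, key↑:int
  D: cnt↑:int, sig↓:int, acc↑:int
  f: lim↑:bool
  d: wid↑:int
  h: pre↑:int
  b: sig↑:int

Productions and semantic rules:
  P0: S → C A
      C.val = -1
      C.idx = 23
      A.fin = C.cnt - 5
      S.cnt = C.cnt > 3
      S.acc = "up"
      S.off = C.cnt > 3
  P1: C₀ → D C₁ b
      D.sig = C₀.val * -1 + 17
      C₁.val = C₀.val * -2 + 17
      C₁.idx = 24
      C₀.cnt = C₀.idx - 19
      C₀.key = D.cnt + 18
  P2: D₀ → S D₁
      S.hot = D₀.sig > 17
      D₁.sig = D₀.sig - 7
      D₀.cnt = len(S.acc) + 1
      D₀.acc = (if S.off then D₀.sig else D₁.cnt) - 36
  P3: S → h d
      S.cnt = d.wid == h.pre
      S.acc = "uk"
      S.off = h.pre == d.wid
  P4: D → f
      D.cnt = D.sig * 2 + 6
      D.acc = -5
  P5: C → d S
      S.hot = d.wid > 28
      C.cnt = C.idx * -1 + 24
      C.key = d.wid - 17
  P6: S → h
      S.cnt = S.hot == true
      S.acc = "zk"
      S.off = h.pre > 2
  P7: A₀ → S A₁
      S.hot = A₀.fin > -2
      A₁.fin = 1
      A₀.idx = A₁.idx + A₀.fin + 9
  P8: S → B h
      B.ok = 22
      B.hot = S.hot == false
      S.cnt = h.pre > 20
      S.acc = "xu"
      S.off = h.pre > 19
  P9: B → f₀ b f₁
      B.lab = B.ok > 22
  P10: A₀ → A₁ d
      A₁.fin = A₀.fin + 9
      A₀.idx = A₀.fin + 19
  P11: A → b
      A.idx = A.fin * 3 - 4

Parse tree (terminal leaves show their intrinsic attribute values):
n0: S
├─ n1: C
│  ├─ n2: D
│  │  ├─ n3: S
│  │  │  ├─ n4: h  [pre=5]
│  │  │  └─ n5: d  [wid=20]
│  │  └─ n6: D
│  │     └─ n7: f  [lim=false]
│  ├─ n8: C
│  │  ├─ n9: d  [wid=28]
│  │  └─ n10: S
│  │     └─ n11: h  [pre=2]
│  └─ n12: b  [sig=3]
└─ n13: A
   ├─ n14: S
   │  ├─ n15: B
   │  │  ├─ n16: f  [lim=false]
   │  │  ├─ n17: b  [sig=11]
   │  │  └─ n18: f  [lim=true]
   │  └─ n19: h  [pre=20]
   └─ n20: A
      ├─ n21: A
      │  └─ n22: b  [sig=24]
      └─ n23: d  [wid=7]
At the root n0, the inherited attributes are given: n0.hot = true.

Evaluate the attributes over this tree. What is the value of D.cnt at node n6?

1. n0.hot = true  [given at root]
2. n1.val = -1  [-1]
3. n1.idx = 23  [23]
4. n2.sig = 18  [C₀.val * -1 + 17]
5. n3.hot = true  [D₀.sig > 17]
6. n4.pre = 5  [terminal]
7. n5.wid = 20  [terminal]
8. n3.cnt = false  [d.wid == h.pre]
9. n3.acc = "uk"  ["uk"]
10. n3.off = false  [h.pre == d.wid]
11. n6.sig = 11  [D₀.sig - 7]
12. n7.lim = false  [terminal]
13. n6.cnt = 28  [D.sig * 2 + 6]
14. n6.acc = -5  [-5]
15. n2.cnt = 3  [len(S.acc) + 1]
16. n2.acc = -8  [(if S.off then D₀.sig else D₁.cnt) - 36]
17. n8.val = 19  [C₀.val * -2 + 17]
18. n8.idx = 24  [24]
19. n9.wid = 28  [terminal]
20. n10.hot = false  [d.wid > 28]
21. n11.pre = 2  [terminal]
22. n10.cnt = false  [S.hot == true]
23. n10.acc = "zk"  ["zk"]
24. n10.off = false  [h.pre > 2]
25. n8.cnt = 0  [C.idx * -1 + 24]
26. n8.key = 11  [d.wid - 17]
27. n12.sig = 3  [terminal]
28. n1.cnt = 4  [C₀.idx - 19]
29. n1.key = 21  [D.cnt + 18]
30. n13.fin = -1  [C.cnt - 5]
31. n14.hot = true  [A₀.fin > -2]
32. n15.ok = 22  [22]
33. n15.hot = false  [S.hot == false]
34. n16.lim = false  [terminal]
35. n17.sig = 11  [terminal]
36. n18.lim = true  [terminal]
37. n15.lab = false  [B.ok > 22]
38. n19.pre = 20  [terminal]
39. n14.cnt = false  [h.pre > 20]
40. n14.acc = "xu"  ["xu"]
41. n14.off = true  [h.pre > 19]
42. n20.fin = 1  [1]
43. n21.fin = 10  [A₀.fin + 9]
44. n22.sig = 24  [terminal]
45. n21.idx = 26  [A.fin * 3 - 4]
46. n23.wid = 7  [terminal]
47. n20.idx = 20  [A₀.fin + 19]
48. n13.idx = 28  [A₁.idx + A₀.fin + 9]
49. n0.cnt = true  [C.cnt > 3]
50. n0.acc = "up"  ["up"]
51. n0.off = true  [C.cnt > 3]

28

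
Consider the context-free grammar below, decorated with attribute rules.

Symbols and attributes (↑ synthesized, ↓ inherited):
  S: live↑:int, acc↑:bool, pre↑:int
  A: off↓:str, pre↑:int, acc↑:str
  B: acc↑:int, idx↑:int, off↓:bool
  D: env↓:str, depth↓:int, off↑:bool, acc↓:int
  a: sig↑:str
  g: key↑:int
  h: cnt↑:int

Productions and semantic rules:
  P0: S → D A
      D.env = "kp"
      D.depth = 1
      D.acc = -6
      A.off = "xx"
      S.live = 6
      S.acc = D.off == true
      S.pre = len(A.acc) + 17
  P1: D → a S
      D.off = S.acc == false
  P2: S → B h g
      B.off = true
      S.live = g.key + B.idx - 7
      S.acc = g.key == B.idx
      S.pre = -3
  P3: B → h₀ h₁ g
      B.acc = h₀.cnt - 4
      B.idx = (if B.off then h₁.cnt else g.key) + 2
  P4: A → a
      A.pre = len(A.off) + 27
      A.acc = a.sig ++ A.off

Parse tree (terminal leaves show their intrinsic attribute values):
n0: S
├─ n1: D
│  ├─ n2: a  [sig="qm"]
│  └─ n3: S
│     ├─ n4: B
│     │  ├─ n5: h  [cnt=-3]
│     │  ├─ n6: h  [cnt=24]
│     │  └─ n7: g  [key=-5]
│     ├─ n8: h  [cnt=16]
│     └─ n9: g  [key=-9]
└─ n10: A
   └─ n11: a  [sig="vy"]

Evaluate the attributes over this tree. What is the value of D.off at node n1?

1. n1.env = "kp"  ["kp"]
2. n1.depth = 1  [1]
3. n1.acc = -6  [-6]
4. n2.sig = "qm"  [terminal]
5. n4.off = true  [true]
6. n5.cnt = -3  [terminal]
7. n6.cnt = 24  [terminal]
8. n7.key = -5  [terminal]
9. n4.acc = -7  [h₀.cnt - 4]
10. n4.idx = 26  [(if B.off then h₁.cnt else g.key) + 2]
11. n8.cnt = 16  [terminal]
12. n9.key = -9  [terminal]
13. n3.live = 10  [g.key + B.idx - 7]
14. n3.acc = false  [g.key == B.idx]
15. n3.pre = -3  [-3]
16. n1.off = true  [S.acc == false]
17. n10.off = "xx"  ["xx"]
18. n11.sig = "vy"  [terminal]
19. n10.pre = 29  [len(A.off) + 27]
20. n10.acc = "vyxx"  [a.sig ++ A.off]
21. n0.live = 6  [6]
22. n0.acc = true  [D.off == true]
23. n0.pre = 21  [len(A.acc) + 17]

true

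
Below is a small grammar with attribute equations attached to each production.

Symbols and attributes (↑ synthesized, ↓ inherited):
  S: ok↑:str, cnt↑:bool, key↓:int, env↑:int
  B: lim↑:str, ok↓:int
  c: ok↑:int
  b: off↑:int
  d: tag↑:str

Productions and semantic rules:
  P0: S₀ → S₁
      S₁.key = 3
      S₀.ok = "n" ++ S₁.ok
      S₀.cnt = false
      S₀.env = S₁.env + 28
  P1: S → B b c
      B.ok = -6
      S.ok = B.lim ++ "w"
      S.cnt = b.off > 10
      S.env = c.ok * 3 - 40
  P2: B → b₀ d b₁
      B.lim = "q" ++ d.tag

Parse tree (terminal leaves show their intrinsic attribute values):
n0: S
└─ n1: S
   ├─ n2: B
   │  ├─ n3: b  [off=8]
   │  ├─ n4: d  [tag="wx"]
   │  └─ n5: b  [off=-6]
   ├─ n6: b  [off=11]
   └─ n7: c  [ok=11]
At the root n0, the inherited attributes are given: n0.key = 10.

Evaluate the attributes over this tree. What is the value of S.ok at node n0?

1. n0.key = 10  [given at root]
2. n1.key = 3  [3]
3. n2.ok = -6  [-6]
4. n3.off = 8  [terminal]
5. n4.tag = "wx"  [terminal]
6. n5.off = -6  [terminal]
7. n2.lim = "qwx"  ["q" ++ d.tag]
8. n6.off = 11  [terminal]
9. n7.ok = 11  [terminal]
10. n1.ok = "qwxw"  [B.lim ++ "w"]
11. n1.cnt = true  [b.off > 10]
12. n1.env = -7  [c.ok * 3 - 40]
13. n0.ok = "nqwxw"  ["n" ++ S₁.ok]
14. n0.cnt = false  [false]
15. n0.env = 21  [S₁.env + 28]

"nqwxw"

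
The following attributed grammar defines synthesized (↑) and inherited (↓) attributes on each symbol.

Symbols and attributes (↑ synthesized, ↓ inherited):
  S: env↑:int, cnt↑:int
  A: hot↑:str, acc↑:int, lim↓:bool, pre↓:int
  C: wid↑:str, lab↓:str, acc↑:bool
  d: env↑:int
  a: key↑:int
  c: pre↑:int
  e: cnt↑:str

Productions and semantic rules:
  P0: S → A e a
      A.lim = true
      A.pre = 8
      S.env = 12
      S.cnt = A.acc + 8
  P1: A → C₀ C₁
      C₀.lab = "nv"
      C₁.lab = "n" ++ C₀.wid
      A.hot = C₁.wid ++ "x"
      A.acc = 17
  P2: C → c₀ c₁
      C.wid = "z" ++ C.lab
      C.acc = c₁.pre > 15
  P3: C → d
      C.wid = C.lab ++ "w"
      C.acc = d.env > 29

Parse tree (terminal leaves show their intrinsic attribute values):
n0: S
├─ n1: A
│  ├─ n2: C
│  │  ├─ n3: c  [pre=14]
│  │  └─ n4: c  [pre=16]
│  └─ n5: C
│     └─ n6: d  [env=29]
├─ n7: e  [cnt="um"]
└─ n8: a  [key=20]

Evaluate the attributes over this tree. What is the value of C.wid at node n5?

1. n1.lim = true  [true]
2. n1.pre = 8  [8]
3. n2.lab = "nv"  ["nv"]
4. n3.pre = 14  [terminal]
5. n4.pre = 16  [terminal]
6. n2.wid = "znv"  ["z" ++ C.lab]
7. n2.acc = true  [c₁.pre > 15]
8. n5.lab = "nznv"  ["n" ++ C₀.wid]
9. n6.env = 29  [terminal]
10. n5.wid = "nznvw"  [C.lab ++ "w"]
11. n5.acc = false  [d.env > 29]
12. n1.hot = "nznvwx"  [C₁.wid ++ "x"]
13. n1.acc = 17  [17]
14. n7.cnt = "um"  [terminal]
15. n8.key = 20  [terminal]
16. n0.env = 12  [12]
17. n0.cnt = 25  [A.acc + 8]

"nznvw"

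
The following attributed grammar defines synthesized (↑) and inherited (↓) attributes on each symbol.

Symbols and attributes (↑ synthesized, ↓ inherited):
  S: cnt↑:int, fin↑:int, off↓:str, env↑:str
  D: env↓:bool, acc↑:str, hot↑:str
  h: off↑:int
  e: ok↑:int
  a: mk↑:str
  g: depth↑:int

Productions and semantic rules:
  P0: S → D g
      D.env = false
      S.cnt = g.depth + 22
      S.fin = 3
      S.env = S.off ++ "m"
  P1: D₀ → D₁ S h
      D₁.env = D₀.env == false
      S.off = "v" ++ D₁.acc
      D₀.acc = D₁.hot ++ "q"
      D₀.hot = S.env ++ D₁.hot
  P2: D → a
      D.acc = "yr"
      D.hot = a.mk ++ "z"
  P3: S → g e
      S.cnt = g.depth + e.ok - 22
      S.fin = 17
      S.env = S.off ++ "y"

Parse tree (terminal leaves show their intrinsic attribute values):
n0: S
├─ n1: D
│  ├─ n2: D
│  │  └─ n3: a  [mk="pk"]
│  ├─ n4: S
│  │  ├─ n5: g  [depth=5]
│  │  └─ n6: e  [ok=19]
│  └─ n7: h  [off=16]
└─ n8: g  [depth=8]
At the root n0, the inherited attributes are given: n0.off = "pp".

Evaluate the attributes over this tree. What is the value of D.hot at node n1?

"vyrypkz"

1. n0.off = "pp"  [given at root]
2. n1.env = false  [false]
3. n2.env = true  [D₀.env == false]
4. n3.mk = "pk"  [terminal]
5. n2.acc = "yr"  ["yr"]
6. n2.hot = "pkz"  [a.mk ++ "z"]
7. n4.off = "vyr"  ["v" ++ D₁.acc]
8. n5.depth = 5  [terminal]
9. n6.ok = 19  [terminal]
10. n4.cnt = 2  [g.depth + e.ok - 22]
11. n4.fin = 17  [17]
12. n4.env = "vyry"  [S.off ++ "y"]
13. n7.off = 16  [terminal]
14. n1.acc = "pkzq"  [D₁.hot ++ "q"]
15. n1.hot = "vyrypkz"  [S.env ++ D₁.hot]
16. n8.depth = 8  [terminal]
17. n0.cnt = 30  [g.depth + 22]
18. n0.fin = 3  [3]
19. n0.env = "ppm"  [S.off ++ "m"]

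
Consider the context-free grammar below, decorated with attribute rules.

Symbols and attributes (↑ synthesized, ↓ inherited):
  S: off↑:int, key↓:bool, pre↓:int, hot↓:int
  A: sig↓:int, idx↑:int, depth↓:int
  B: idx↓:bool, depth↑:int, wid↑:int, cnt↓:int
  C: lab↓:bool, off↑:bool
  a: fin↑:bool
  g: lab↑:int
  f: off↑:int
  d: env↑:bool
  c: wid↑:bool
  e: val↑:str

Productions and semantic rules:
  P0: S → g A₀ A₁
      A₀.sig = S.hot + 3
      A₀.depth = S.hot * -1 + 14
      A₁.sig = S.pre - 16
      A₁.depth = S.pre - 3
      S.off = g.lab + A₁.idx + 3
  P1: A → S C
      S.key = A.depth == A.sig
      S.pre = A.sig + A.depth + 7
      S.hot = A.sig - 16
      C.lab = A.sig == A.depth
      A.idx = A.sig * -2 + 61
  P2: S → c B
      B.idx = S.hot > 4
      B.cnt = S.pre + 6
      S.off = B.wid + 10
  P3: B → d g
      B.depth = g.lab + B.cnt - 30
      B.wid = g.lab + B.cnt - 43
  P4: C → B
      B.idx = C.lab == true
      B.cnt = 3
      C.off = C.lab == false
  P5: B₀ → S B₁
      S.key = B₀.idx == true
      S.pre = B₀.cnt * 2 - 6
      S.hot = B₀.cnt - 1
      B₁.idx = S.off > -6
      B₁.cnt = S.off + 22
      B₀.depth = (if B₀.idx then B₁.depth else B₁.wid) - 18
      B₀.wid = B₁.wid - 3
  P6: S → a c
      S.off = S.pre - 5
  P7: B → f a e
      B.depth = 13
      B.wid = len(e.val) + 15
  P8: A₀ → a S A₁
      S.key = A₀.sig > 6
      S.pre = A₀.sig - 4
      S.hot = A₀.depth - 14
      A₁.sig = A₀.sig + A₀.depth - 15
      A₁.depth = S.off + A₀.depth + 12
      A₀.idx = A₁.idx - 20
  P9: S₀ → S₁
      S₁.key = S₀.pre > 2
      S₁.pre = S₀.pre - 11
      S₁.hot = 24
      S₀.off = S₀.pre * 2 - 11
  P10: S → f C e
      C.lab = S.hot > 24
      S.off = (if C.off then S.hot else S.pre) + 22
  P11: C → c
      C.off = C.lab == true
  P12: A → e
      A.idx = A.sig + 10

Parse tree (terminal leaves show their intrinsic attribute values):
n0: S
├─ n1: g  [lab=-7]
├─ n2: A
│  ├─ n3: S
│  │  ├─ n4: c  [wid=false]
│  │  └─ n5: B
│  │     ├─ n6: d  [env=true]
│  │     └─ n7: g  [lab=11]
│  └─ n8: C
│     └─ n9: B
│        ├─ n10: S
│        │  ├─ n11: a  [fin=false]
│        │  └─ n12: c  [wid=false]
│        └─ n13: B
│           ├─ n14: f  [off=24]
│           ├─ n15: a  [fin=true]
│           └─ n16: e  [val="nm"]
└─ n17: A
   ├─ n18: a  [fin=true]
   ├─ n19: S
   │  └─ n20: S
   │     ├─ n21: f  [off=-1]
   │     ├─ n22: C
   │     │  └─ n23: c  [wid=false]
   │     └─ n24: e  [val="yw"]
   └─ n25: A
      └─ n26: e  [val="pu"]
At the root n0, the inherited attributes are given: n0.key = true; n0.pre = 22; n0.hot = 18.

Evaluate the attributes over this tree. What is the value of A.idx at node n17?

1. n0.key = true  [given at root]
2. n0.pre = 22  [given at root]
3. n0.hot = 18  [given at root]
4. n1.lab = -7  [terminal]
5. n2.sig = 21  [S.hot + 3]
6. n2.depth = -4  [S.hot * -1 + 14]
7. n3.key = false  [A.depth == A.sig]
8. n3.pre = 24  [A.sig + A.depth + 7]
9. n3.hot = 5  [A.sig - 16]
10. n4.wid = false  [terminal]
11. n5.idx = true  [S.hot > 4]
12. n5.cnt = 30  [S.pre + 6]
13. n6.env = true  [terminal]
14. n7.lab = 11  [terminal]
15. n5.depth = 11  [g.lab + B.cnt - 30]
16. n5.wid = -2  [g.lab + B.cnt - 43]
17. n3.off = 8  [B.wid + 10]
18. n8.lab = false  [A.sig == A.depth]
19. n9.idx = false  [C.lab == true]
20. n9.cnt = 3  [3]
21. n10.key = false  [B₀.idx == true]
22. n10.pre = 0  [B₀.cnt * 2 - 6]
23. n10.hot = 2  [B₀.cnt - 1]
24. n11.fin = false  [terminal]
25. n12.wid = false  [terminal]
26. n10.off = -5  [S.pre - 5]
27. n13.idx = true  [S.off > -6]
28. n13.cnt = 17  [S.off + 22]
29. n14.off = 24  [terminal]
30. n15.fin = true  [terminal]
31. n16.val = "nm"  [terminal]
32. n13.depth = 13  [13]
33. n13.wid = 17  [len(e.val) + 15]
34. n9.depth = -1  [(if B₀.idx then B₁.depth else B₁.wid) - 18]
35. n9.wid = 14  [B₁.wid - 3]
36. n8.off = true  [C.lab == false]
37. n2.idx = 19  [A.sig * -2 + 61]
38. n17.sig = 6  [S.pre - 16]
39. n17.depth = 19  [S.pre - 3]
40. n18.fin = true  [terminal]
41. n19.key = false  [A₀.sig > 6]
42. n19.pre = 2  [A₀.sig - 4]
43. n19.hot = 5  [A₀.depth - 14]
44. n20.key = false  [S₀.pre > 2]
45. n20.pre = -9  [S₀.pre - 11]
46. n20.hot = 24  [24]
47. n21.off = -1  [terminal]
48. n22.lab = false  [S.hot > 24]
49. n23.wid = false  [terminal]
50. n22.off = false  [C.lab == true]
51. n24.val = "yw"  [terminal]
52. n20.off = 13  [(if C.off then S.hot else S.pre) + 22]
53. n19.off = -7  [S₀.pre * 2 - 11]
54. n25.sig = 10  [A₀.sig + A₀.depth - 15]
55. n25.depth = 24  [S.off + A₀.depth + 12]
56. n26.val = "pu"  [terminal]
57. n25.idx = 20  [A.sig + 10]
58. n17.idx = 0  [A₁.idx - 20]
59. n0.off = -4  [g.lab + A₁.idx + 3]

0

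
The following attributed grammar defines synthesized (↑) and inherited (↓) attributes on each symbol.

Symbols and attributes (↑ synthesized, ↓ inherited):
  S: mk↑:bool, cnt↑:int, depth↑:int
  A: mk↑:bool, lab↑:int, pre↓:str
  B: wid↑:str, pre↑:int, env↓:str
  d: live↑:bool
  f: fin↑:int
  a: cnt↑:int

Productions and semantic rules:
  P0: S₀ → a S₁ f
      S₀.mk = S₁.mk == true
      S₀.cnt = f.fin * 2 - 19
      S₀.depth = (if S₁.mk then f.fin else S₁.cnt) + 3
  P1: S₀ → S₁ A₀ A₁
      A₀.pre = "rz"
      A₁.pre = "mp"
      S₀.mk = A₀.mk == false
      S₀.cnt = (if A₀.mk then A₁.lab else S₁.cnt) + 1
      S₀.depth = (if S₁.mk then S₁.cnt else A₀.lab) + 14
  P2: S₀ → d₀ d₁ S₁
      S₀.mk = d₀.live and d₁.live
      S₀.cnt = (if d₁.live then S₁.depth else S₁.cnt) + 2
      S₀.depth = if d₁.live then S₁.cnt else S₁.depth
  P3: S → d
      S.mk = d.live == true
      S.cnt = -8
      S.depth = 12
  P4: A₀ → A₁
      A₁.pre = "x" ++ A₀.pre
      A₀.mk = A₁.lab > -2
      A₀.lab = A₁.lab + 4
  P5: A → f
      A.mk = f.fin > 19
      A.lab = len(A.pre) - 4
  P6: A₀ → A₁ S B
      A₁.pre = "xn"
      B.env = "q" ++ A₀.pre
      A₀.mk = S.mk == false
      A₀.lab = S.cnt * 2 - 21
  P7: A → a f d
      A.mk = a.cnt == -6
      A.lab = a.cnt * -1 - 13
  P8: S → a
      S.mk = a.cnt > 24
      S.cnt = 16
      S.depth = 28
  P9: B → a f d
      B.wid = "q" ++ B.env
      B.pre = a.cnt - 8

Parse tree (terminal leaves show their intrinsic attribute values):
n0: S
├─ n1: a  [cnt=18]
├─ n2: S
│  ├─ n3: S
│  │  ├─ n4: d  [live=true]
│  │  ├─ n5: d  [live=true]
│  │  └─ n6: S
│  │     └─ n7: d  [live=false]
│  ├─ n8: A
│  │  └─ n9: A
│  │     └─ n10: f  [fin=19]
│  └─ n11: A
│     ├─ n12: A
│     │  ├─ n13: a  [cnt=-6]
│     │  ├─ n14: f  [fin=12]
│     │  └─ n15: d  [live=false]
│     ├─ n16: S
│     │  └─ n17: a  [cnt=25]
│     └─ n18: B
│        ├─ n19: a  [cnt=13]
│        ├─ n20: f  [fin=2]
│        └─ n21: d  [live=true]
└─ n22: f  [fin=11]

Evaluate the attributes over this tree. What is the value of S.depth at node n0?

15

1. n1.cnt = 18  [terminal]
2. n4.live = true  [terminal]
3. n5.live = true  [terminal]
4. n7.live = false  [terminal]
5. n6.mk = false  [d.live == true]
6. n6.cnt = -8  [-8]
7. n6.depth = 12  [12]
8. n3.mk = true  [d₀.live and d₁.live]
9. n3.cnt = 14  [(if d₁.live then S₁.depth else S₁.cnt) + 2]
10. n3.depth = -8  [if d₁.live then S₁.cnt else S₁.depth]
11. n8.pre = "rz"  ["rz"]
12. n9.pre = "xrz"  ["x" ++ A₀.pre]
13. n10.fin = 19  [terminal]
14. n9.mk = false  [f.fin > 19]
15. n9.lab = -1  [len(A.pre) - 4]
16. n8.mk = true  [A₁.lab > -2]
17. n8.lab = 3  [A₁.lab + 4]
18. n11.pre = "mp"  ["mp"]
19. n12.pre = "xn"  ["xn"]
20. n13.cnt = -6  [terminal]
21. n14.fin = 12  [terminal]
22. n15.live = false  [terminal]
23. n12.mk = true  [a.cnt == -6]
24. n12.lab = -7  [a.cnt * -1 - 13]
25. n17.cnt = 25  [terminal]
26. n16.mk = true  [a.cnt > 24]
27. n16.cnt = 16  [16]
28. n16.depth = 28  [28]
29. n18.env = "qmp"  ["q" ++ A₀.pre]
30. n19.cnt = 13  [terminal]
31. n20.fin = 2  [terminal]
32. n21.live = true  [terminal]
33. n18.wid = "qqmp"  ["q" ++ B.env]
34. n18.pre = 5  [a.cnt - 8]
35. n11.mk = false  [S.mk == false]
36. n11.lab = 11  [S.cnt * 2 - 21]
37. n2.mk = false  [A₀.mk == false]
38. n2.cnt = 12  [(if A₀.mk then A₁.lab else S₁.cnt) + 1]
39. n2.depth = 28  [(if S₁.mk then S₁.cnt else A₀.lab) + 14]
40. n22.fin = 11  [terminal]
41. n0.mk = false  [S₁.mk == true]
42. n0.cnt = 3  [f.fin * 2 - 19]
43. n0.depth = 15  [(if S₁.mk then f.fin else S₁.cnt) + 3]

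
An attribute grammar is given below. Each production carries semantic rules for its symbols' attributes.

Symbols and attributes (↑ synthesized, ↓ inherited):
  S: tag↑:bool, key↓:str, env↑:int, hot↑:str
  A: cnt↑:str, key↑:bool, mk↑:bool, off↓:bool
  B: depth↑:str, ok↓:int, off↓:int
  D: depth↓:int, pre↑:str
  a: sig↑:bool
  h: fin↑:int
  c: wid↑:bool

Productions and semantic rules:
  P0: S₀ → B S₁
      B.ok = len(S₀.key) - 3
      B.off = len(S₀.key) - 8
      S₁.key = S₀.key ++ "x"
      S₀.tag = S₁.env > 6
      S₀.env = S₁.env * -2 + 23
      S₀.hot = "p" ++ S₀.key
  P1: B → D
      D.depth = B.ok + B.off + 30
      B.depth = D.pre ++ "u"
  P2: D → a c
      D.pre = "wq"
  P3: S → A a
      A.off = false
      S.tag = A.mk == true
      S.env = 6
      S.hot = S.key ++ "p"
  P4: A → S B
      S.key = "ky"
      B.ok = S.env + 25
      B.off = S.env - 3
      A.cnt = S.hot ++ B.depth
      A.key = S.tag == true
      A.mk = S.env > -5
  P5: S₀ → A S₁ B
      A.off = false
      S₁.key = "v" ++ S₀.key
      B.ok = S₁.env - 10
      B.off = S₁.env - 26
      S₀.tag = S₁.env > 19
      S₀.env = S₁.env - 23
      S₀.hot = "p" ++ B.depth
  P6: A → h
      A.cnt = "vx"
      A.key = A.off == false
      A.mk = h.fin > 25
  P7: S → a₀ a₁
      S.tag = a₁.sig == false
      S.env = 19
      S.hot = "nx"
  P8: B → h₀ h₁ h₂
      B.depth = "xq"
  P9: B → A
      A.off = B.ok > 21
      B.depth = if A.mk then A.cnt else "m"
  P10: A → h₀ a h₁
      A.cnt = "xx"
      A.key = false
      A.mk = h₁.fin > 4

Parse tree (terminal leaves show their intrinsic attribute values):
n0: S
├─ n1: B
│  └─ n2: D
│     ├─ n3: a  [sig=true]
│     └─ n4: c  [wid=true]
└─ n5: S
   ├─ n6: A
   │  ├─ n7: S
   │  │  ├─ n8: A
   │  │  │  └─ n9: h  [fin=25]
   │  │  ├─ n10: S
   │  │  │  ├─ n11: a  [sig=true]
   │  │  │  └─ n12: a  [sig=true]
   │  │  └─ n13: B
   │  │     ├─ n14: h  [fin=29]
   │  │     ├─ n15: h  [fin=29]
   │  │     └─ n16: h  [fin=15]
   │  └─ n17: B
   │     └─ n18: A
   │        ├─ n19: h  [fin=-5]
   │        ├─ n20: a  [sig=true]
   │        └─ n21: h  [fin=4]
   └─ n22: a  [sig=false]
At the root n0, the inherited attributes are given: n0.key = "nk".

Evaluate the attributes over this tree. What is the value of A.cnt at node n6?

1. n0.key = "nk"  [given at root]
2. n1.ok = -1  [len(S₀.key) - 3]
3. n1.off = -6  [len(S₀.key) - 8]
4. n2.depth = 23  [B.ok + B.off + 30]
5. n3.sig = true  [terminal]
6. n4.wid = true  [terminal]
7. n2.pre = "wq"  ["wq"]
8. n1.depth = "wqu"  [D.pre ++ "u"]
9. n5.key = "nkx"  [S₀.key ++ "x"]
10. n6.off = false  [false]
11. n7.key = "ky"  ["ky"]
12. n8.off = false  [false]
13. n9.fin = 25  [terminal]
14. n8.cnt = "vx"  ["vx"]
15. n8.key = true  [A.off == false]
16. n8.mk = false  [h.fin > 25]
17. n10.key = "vky"  ["v" ++ S₀.key]
18. n11.sig = true  [terminal]
19. n12.sig = true  [terminal]
20. n10.tag = false  [a₁.sig == false]
21. n10.env = 19  [19]
22. n10.hot = "nx"  ["nx"]
23. n13.ok = 9  [S₁.env - 10]
24. n13.off = -7  [S₁.env - 26]
25. n14.fin = 29  [terminal]
26. n15.fin = 29  [terminal]
27. n16.fin = 15  [terminal]
28. n13.depth = "xq"  ["xq"]
29. n7.tag = false  [S₁.env > 19]
30. n7.env = -4  [S₁.env - 23]
31. n7.hot = "pxq"  ["p" ++ B.depth]
32. n17.ok = 21  [S.env + 25]
33. n17.off = -7  [S.env - 3]
34. n18.off = false  [B.ok > 21]
35. n19.fin = -5  [terminal]
36. n20.sig = true  [terminal]
37. n21.fin = 4  [terminal]
38. n18.cnt = "xx"  ["xx"]
39. n18.key = false  [false]
40. n18.mk = false  [h₁.fin > 4]
41. n17.depth = "m"  [if A.mk then A.cnt else "m"]
42. n6.cnt = "pxqm"  [S.hot ++ B.depth]
43. n6.key = false  [S.tag == true]
44. n6.mk = true  [S.env > -5]
45. n22.sig = false  [terminal]
46. n5.tag = true  [A.mk == true]
47. n5.env = 6  [6]
48. n5.hot = "nkxp"  [S.key ++ "p"]
49. n0.tag = false  [S₁.env > 6]
50. n0.env = 11  [S₁.env * -2 + 23]
51. n0.hot = "pnk"  ["p" ++ S₀.key]

"pxqm"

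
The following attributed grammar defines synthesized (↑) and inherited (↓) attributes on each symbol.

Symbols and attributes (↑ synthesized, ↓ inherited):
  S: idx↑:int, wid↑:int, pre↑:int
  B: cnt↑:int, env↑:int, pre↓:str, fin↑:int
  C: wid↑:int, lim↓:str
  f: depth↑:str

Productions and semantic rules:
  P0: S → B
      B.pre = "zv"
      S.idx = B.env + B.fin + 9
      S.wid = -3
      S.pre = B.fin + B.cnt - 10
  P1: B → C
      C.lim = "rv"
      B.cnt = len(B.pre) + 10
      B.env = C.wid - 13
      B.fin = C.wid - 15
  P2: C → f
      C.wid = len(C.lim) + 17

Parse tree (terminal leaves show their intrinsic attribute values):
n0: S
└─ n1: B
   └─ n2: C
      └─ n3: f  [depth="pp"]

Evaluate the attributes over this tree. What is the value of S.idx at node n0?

19

1. n1.pre = "zv"  ["zv"]
2. n2.lim = "rv"  ["rv"]
3. n3.depth = "pp"  [terminal]
4. n2.wid = 19  [len(C.lim) + 17]
5. n1.cnt = 12  [len(B.pre) + 10]
6. n1.env = 6  [C.wid - 13]
7. n1.fin = 4  [C.wid - 15]
8. n0.idx = 19  [B.env + B.fin + 9]
9. n0.wid = -3  [-3]
10. n0.pre = 6  [B.fin + B.cnt - 10]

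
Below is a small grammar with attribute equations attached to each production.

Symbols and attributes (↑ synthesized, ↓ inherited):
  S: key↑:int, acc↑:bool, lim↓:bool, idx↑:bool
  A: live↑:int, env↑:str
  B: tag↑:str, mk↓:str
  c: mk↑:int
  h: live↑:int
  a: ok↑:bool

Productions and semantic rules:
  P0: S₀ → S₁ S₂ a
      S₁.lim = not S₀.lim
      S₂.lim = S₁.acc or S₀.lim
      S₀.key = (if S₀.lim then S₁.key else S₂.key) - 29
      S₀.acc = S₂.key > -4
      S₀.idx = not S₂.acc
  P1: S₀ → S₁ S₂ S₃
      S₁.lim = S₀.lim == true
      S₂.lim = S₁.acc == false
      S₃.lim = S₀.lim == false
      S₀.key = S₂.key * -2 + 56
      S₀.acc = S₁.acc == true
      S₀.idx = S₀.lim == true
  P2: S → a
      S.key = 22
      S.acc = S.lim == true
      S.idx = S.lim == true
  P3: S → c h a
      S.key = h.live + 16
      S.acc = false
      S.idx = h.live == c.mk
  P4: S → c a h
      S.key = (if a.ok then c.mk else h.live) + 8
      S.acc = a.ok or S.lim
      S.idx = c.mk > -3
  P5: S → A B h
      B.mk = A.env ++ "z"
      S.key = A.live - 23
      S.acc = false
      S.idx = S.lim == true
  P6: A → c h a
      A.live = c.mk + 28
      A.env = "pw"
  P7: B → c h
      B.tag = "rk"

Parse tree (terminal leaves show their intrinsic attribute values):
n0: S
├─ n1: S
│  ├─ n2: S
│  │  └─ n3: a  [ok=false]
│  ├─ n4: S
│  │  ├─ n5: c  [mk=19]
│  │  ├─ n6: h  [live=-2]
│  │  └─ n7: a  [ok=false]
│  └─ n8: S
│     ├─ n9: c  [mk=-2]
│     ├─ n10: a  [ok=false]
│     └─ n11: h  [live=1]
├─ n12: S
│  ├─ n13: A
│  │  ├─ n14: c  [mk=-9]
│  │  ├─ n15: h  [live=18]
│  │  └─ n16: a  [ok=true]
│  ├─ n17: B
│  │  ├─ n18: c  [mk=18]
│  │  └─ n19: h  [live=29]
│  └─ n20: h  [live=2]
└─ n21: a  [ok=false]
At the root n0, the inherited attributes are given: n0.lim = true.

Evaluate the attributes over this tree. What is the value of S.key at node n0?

-1

1. n0.lim = true  [given at root]
2. n1.lim = false  [not S₀.lim]
3. n2.lim = false  [S₀.lim == true]
4. n3.ok = false  [terminal]
5. n2.key = 22  [22]
6. n2.acc = false  [S.lim == true]
7. n2.idx = false  [S.lim == true]
8. n4.lim = true  [S₁.acc == false]
9. n5.mk = 19  [terminal]
10. n6.live = -2  [terminal]
11. n7.ok = false  [terminal]
12. n4.key = 14  [h.live + 16]
13. n4.acc = false  [false]
14. n4.idx = false  [h.live == c.mk]
15. n8.lim = true  [S₀.lim == false]
16. n9.mk = -2  [terminal]
17. n10.ok = false  [terminal]
18. n11.live = 1  [terminal]
19. n8.key = 9  [(if a.ok then c.mk else h.live) + 8]
20. n8.acc = true  [a.ok or S.lim]
21. n8.idx = true  [c.mk > -3]
22. n1.key = 28  [S₂.key * -2 + 56]
23. n1.acc = false  [S₁.acc == true]
24. n1.idx = false  [S₀.lim == true]
25. n12.lim = true  [S₁.acc or S₀.lim]
26. n14.mk = -9  [terminal]
27. n15.live = 18  [terminal]
28. n16.ok = true  [terminal]
29. n13.live = 19  [c.mk + 28]
30. n13.env = "pw"  ["pw"]
31. n17.mk = "pwz"  [A.env ++ "z"]
32. n18.mk = 18  [terminal]
33. n19.live = 29  [terminal]
34. n17.tag = "rk"  ["rk"]
35. n20.live = 2  [terminal]
36. n12.key = -4  [A.live - 23]
37. n12.acc = false  [false]
38. n12.idx = true  [S.lim == true]
39. n21.ok = false  [terminal]
40. n0.key = -1  [(if S₀.lim then S₁.key else S₂.key) - 29]
41. n0.acc = false  [S₂.key > -4]
42. n0.idx = true  [not S₂.acc]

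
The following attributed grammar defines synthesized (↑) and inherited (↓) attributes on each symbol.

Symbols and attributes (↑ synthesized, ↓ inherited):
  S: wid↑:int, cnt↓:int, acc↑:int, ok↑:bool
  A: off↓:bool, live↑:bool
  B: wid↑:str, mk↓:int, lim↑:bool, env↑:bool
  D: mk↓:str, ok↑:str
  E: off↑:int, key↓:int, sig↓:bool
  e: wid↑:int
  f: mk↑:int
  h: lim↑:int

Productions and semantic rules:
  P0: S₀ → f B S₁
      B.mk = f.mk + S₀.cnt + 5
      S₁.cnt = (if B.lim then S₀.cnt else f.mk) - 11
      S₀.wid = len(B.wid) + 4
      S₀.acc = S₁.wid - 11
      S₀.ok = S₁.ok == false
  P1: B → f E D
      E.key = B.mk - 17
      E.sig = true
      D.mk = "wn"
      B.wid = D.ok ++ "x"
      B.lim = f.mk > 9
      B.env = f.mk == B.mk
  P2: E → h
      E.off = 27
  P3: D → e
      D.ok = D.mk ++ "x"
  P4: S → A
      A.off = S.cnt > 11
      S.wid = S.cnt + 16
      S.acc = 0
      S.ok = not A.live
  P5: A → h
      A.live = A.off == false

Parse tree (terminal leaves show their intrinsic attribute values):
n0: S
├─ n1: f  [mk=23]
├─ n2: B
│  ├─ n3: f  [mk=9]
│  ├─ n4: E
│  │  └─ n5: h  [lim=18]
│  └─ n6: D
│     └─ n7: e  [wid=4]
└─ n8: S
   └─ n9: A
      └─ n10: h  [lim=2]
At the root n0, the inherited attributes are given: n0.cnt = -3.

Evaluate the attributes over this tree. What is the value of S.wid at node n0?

8

1. n0.cnt = -3  [given at root]
2. n1.mk = 23  [terminal]
3. n2.mk = 25  [f.mk + S₀.cnt + 5]
4. n3.mk = 9  [terminal]
5. n4.key = 8  [B.mk - 17]
6. n4.sig = true  [true]
7. n5.lim = 18  [terminal]
8. n4.off = 27  [27]
9. n6.mk = "wn"  ["wn"]
10. n7.wid = 4  [terminal]
11. n6.ok = "wnx"  [D.mk ++ "x"]
12. n2.wid = "wnxx"  [D.ok ++ "x"]
13. n2.lim = false  [f.mk > 9]
14. n2.env = false  [f.mk == B.mk]
15. n8.cnt = 12  [(if B.lim then S₀.cnt else f.mk) - 11]
16. n9.off = true  [S.cnt > 11]
17. n10.lim = 2  [terminal]
18. n9.live = false  [A.off == false]
19. n8.wid = 28  [S.cnt + 16]
20. n8.acc = 0  [0]
21. n8.ok = true  [not A.live]
22. n0.wid = 8  [len(B.wid) + 4]
23. n0.acc = 17  [S₁.wid - 11]
24. n0.ok = false  [S₁.ok == false]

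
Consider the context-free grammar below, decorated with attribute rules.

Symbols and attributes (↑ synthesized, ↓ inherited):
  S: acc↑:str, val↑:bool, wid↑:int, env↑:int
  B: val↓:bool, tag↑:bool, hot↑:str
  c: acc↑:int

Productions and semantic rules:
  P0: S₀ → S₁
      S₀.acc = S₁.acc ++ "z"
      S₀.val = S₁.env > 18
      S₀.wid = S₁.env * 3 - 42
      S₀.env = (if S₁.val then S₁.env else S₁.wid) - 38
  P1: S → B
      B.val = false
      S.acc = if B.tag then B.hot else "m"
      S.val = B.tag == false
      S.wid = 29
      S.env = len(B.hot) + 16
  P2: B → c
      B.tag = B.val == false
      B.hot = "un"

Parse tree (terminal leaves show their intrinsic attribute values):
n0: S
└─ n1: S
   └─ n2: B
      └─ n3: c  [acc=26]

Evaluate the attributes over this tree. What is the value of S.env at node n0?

-9

1. n2.val = false  [false]
2. n3.acc = 26  [terminal]
3. n2.tag = true  [B.val == false]
4. n2.hot = "un"  ["un"]
5. n1.acc = "un"  [if B.tag then B.hot else "m"]
6. n1.val = false  [B.tag == false]
7. n1.wid = 29  [29]
8. n1.env = 18  [len(B.hot) + 16]
9. n0.acc = "unz"  [S₁.acc ++ "z"]
10. n0.val = false  [S₁.env > 18]
11. n0.wid = 12  [S₁.env * 3 - 42]
12. n0.env = -9  [(if S₁.val then S₁.env else S₁.wid) - 38]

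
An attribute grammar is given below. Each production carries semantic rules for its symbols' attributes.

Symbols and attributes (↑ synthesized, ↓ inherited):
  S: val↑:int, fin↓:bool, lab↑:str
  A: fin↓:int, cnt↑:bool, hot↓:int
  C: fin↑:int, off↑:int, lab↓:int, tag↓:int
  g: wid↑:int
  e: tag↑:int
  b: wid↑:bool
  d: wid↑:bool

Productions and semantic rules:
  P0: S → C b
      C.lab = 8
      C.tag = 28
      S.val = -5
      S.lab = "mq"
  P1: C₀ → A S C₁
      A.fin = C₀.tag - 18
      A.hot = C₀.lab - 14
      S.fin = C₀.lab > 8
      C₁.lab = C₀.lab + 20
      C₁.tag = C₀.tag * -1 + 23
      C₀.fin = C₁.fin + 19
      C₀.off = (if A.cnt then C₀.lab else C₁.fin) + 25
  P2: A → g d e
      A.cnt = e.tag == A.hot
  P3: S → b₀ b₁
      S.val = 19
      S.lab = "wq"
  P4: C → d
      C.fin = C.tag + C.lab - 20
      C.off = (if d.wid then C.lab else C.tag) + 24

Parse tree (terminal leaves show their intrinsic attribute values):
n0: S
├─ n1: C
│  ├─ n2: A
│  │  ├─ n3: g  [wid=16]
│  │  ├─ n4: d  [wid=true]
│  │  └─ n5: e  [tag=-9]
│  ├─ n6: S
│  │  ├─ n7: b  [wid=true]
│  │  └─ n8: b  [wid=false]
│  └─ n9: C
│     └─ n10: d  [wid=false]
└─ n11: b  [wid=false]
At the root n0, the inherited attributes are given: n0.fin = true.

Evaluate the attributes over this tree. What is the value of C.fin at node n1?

22

1. n0.fin = true  [given at root]
2. n1.lab = 8  [8]
3. n1.tag = 28  [28]
4. n2.fin = 10  [C₀.tag - 18]
5. n2.hot = -6  [C₀.lab - 14]
6. n3.wid = 16  [terminal]
7. n4.wid = true  [terminal]
8. n5.tag = -9  [terminal]
9. n2.cnt = false  [e.tag == A.hot]
10. n6.fin = false  [C₀.lab > 8]
11. n7.wid = true  [terminal]
12. n8.wid = false  [terminal]
13. n6.val = 19  [19]
14. n6.lab = "wq"  ["wq"]
15. n9.lab = 28  [C₀.lab + 20]
16. n9.tag = -5  [C₀.tag * -1 + 23]
17. n10.wid = false  [terminal]
18. n9.fin = 3  [C.tag + C.lab - 20]
19. n9.off = 19  [(if d.wid then C.lab else C.tag) + 24]
20. n1.fin = 22  [C₁.fin + 19]
21. n1.off = 28  [(if A.cnt then C₀.lab else C₁.fin) + 25]
22. n11.wid = false  [terminal]
23. n0.val = -5  [-5]
24. n0.lab = "mq"  ["mq"]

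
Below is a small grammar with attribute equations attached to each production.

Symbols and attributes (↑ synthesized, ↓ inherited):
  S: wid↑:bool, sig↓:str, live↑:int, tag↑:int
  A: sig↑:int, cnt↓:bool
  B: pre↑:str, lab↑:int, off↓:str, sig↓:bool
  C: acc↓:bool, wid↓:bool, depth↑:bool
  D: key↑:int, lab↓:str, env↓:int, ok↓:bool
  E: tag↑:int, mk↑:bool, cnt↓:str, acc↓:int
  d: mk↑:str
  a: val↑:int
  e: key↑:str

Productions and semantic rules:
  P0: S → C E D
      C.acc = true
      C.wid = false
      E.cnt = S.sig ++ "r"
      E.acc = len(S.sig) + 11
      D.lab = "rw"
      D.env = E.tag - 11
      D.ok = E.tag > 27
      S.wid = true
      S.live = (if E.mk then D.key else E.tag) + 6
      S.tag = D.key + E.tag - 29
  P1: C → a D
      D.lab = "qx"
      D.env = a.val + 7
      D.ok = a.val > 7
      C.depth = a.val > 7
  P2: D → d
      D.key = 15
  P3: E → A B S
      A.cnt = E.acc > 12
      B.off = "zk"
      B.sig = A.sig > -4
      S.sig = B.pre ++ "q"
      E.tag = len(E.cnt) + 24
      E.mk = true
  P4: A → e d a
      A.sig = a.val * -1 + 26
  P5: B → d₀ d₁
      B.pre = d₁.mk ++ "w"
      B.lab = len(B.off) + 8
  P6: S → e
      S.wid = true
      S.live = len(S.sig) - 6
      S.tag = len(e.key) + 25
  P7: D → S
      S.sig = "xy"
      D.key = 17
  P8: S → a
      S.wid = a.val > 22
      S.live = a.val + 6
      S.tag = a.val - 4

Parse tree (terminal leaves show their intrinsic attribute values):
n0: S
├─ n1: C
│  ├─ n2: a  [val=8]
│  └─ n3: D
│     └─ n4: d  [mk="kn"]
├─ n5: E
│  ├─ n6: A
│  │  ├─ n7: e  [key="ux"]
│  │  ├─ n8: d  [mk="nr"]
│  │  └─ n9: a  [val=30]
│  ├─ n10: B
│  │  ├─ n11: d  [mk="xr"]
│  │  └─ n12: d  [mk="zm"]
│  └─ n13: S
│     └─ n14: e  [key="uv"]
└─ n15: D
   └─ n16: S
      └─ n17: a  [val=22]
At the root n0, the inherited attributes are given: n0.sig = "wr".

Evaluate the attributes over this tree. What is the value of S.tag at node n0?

1. n0.sig = "wr"  [given at root]
2. n1.acc = true  [true]
3. n1.wid = false  [false]
4. n2.val = 8  [terminal]
5. n3.lab = "qx"  ["qx"]
6. n3.env = 15  [a.val + 7]
7. n3.ok = true  [a.val > 7]
8. n4.mk = "kn"  [terminal]
9. n3.key = 15  [15]
10. n1.depth = true  [a.val > 7]
11. n5.cnt = "wrr"  [S.sig ++ "r"]
12. n5.acc = 13  [len(S.sig) + 11]
13. n6.cnt = true  [E.acc > 12]
14. n7.key = "ux"  [terminal]
15. n8.mk = "nr"  [terminal]
16. n9.val = 30  [terminal]
17. n6.sig = -4  [a.val * -1 + 26]
18. n10.off = "zk"  ["zk"]
19. n10.sig = false  [A.sig > -4]
20. n11.mk = "xr"  [terminal]
21. n12.mk = "zm"  [terminal]
22. n10.pre = "zmw"  [d₁.mk ++ "w"]
23. n10.lab = 10  [len(B.off) + 8]
24. n13.sig = "zmwq"  [B.pre ++ "q"]
25. n14.key = "uv"  [terminal]
26. n13.wid = true  [true]
27. n13.live = -2  [len(S.sig) - 6]
28. n13.tag = 27  [len(e.key) + 25]
29. n5.tag = 27  [len(E.cnt) + 24]
30. n5.mk = true  [true]
31. n15.lab = "rw"  ["rw"]
32. n15.env = 16  [E.tag - 11]
33. n15.ok = false  [E.tag > 27]
34. n16.sig = "xy"  ["xy"]
35. n17.val = 22  [terminal]
36. n16.wid = false  [a.val > 22]
37. n16.live = 28  [a.val + 6]
38. n16.tag = 18  [a.val - 4]
39. n15.key = 17  [17]
40. n0.wid = true  [true]
41. n0.live = 23  [(if E.mk then D.key else E.tag) + 6]
42. n0.tag = 15  [D.key + E.tag - 29]

15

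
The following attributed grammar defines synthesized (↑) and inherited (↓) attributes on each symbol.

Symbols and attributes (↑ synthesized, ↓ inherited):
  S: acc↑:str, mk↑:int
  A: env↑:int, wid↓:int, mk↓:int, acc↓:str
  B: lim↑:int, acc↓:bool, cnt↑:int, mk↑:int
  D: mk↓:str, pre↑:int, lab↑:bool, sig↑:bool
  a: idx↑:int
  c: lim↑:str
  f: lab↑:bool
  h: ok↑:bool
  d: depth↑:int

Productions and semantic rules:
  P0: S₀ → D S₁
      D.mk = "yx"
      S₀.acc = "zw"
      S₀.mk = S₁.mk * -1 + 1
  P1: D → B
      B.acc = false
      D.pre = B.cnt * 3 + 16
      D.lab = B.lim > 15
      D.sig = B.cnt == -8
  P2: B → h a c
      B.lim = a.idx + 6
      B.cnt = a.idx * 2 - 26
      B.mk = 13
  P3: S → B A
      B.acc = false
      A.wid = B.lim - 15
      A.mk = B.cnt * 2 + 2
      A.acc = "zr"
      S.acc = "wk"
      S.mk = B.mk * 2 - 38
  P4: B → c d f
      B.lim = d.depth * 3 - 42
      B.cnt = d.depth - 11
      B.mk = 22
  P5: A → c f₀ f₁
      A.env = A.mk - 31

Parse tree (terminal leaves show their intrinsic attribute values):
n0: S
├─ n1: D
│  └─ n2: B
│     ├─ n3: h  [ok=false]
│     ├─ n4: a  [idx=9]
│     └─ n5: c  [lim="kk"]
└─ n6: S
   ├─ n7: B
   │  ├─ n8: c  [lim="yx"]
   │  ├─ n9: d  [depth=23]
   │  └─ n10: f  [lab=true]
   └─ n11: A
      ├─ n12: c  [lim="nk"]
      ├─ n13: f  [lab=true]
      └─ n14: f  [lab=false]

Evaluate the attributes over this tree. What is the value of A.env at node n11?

1. n1.mk = "yx"  ["yx"]
2. n2.acc = false  [false]
3. n3.ok = false  [terminal]
4. n4.idx = 9  [terminal]
5. n5.lim = "kk"  [terminal]
6. n2.lim = 15  [a.idx + 6]
7. n2.cnt = -8  [a.idx * 2 - 26]
8. n2.mk = 13  [13]
9. n1.pre = -8  [B.cnt * 3 + 16]
10. n1.lab = false  [B.lim > 15]
11. n1.sig = true  [B.cnt == -8]
12. n7.acc = false  [false]
13. n8.lim = "yx"  [terminal]
14. n9.depth = 23  [terminal]
15. n10.lab = true  [terminal]
16. n7.lim = 27  [d.depth * 3 - 42]
17. n7.cnt = 12  [d.depth - 11]
18. n7.mk = 22  [22]
19. n11.wid = 12  [B.lim - 15]
20. n11.mk = 26  [B.cnt * 2 + 2]
21. n11.acc = "zr"  ["zr"]
22. n12.lim = "nk"  [terminal]
23. n13.lab = true  [terminal]
24. n14.lab = false  [terminal]
25. n11.env = -5  [A.mk - 31]
26. n6.acc = "wk"  ["wk"]
27. n6.mk = 6  [B.mk * 2 - 38]
28. n0.acc = "zw"  ["zw"]
29. n0.mk = -5  [S₁.mk * -1 + 1]

-5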